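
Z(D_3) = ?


Z(G) = {g ∈ G | gx = xg for all x ∈ G}
For odd n, Z(D_n) = {e}: no nontrivial rotation commutes with all reflections

Z(D_3) = {e}


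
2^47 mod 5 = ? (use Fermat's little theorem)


Fermat's little theorem: if p is prime and gcd(a,p)=1, then a^(p-1) ≡ 1 (mod p)
p = 5 is prime, gcd(2,5) = 1
Reduce exponent: 47 mod 4 = 3
So 2^47 ≡ 2^3 (mod 5)
2^3 mod 5 = 3

2^47 ≡ 3 (mod 5)


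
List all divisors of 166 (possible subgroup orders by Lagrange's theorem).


Lagrange's theorem: |H| divides |G|
|G| = 166
Divisors of 166: 1, 2, 83, 166

Possible subgroup orders: {1, 2, 83, 166}


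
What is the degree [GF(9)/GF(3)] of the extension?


GF(9) = GF(3^2), so the extension degree is 2

[GF(9)/GF(3)] = 2


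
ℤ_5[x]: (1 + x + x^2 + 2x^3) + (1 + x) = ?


Add coefficients mod 5:
x^0: 1 + 1 = 2 (mod 5)
x^1: 1 + 1 = 2 (mod 5)
x^2: 1 + 0 = 1 (mod 5)
x^3: 2 + 0 = 2 (mod 5)
Result: 2 + 2x + x^2 + 2x^3

f + g = 2 + 2x + x^2 + 2x^3


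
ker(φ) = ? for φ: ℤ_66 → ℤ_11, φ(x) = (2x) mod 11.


Kernel = preimage of identity
ker(φ) = {x ∈ ℤ_66 : 2x ≡ 0 (mod 11)}. Since 11 | 66, φ is well-defined. The kernel is the cyclic subgroup ⟨11⟩ of ℤ_66 (order 6), i.e. {0, 11, 22, 33, 44, 55}

ker(φ) = {0, 11, 22, 33, 44, 55}


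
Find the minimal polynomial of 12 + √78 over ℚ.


Let α = 12 + √78. Then α - 12 = √78, so (α - 12)² = 78, giving α² - 24α + 66 = 0. Degree 2 and α ∉ ℚ, so this is the minimal polynomial.

Minimal polynomial: x² - 24x + 66


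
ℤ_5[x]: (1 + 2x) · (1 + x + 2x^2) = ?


Expand and collect like terms; reduce coefficients mod 5:
x^0: 1·1 = 1 ≡ 1 (mod 5)
x^1: 1·1 + 2·1 = 3 ≡ 3 (mod 5)
x^2: 1·2 + 2·1 = 4 ≡ 4 (mod 5)
x^3: 2·2 = 4 ≡ 4 (mod 5)
Result: 1 + 3x + 4x^2 + 4x^3

f · g = 1 + 3x + 4x^2 + 4x^3


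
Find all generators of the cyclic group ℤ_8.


g generates ℤ_n iff gcd(g,n) = 1
Checking each g ∈ {1,...,7}:
gcd(1,8) = 1
gcd(2,8) = 2
gcd(3,8) = 1
gcd(4,8) = 4
gcd(5,8) = 1
gcd(6,8) = 2
gcd(7,8) = 1
Generators: {1, 3, 5, 7}
Number of generators = φ(8) = 4

Generators of ℤ_8 = {1, 3, 5, 7}


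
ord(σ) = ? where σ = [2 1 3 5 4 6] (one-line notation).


Cycle decomposition: (1 2) (4 5)
Cycle lengths: 2, 2
Order = lcm(2, 2) = 2

ord(σ) = 2


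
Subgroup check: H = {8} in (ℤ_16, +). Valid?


Subgroup test for H = {8} in (ℤ_16, +):
(1) 0 ∈ H? No
(2) Closure: for all a,b ∈ H, (a+b) mod 16 ∈ H? No  [counterexample: 8 + 8 = 0 ∉ H]
(3) Inverses: for all a ∈ H, -a mod 16 ∈ H? Yes

No, H is not a subgroup of ℤ_16


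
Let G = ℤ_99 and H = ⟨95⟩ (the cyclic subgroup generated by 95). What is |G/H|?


|⟨95⟩| = n / gcd(95, 99) = 99 / 1 = 99
H is normal (ℤ_99 is abelian).
|G/H| = |G| / |H| = 99 / 99 = 1

|G/H| = 1


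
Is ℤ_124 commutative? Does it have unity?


ℤ_124 is a commutative ring with unity 1; 124 = 2×62 is composite, so 2·62 ≡ 0 gives zero divisors (not an integral domain)
Commutative: Yes
Integral domain: No
Has unity: Yes

ℤ_124: Commutative=Yes, Unity=Yes


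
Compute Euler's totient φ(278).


Factor n: 278 = 2 × 139
φ(n) = n · ∏(1 - 1/p) over distinct primes p | n
φ(278) = 278 · (1 - 1/2) · (1 - 1/139) = 138

φ(278) = 138


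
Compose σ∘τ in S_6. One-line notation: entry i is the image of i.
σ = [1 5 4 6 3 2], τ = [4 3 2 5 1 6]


σ∘τ: apply τ first, then σ
1 →τ 4 →σ 6
2 →τ 3 →σ 4
3 →τ 2 →σ 5
4 →τ 5 →σ 3
5 →τ 1 →σ 1
6 →τ 6 →σ 2

σ∘τ = [6 4 5 3 1 2]


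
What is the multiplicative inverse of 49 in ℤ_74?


Use the extended Euclidean algorithm to write 1 = 49·s + 74·t; then s mod 74 is the inverse.
Euclidean algorithm:
  49 = 0·74 + 49
  74 = 1·49 + 25
  49 = 1·25 + 24
  25 = 1·24 + 1
  24 = 24·1 + 0
gcd(49,74) = 1
Back-substitution gives: 49·(-3) + 74·(2) = 1
So 49⁻¹ ≡ -3 ≡ 71 (mod 74)
Check: 49 × 71 = 3479 ≡ 1 (mod 74) ✓

49⁻¹ ≡ 71 (mod 74)


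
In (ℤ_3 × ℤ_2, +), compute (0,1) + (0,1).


Operation: componentwise addition mod (3, 2)
(0,1) + (0,1) = ((a₁+b₁) mod 3, (a₂+b₂) mod 2) with a = (0,1), b = (0,1)

(0,1) + (0,1) = (0,0)


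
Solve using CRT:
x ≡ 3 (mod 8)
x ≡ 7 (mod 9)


m₁ = 8, m₂ = 9, gcd = 1, so CRT applies. M = m₁·m₂ = 72
Let M₁ = M/m₁ = 9, M₂ = M/m₂ = 8
Find y₁ ≡ M₁⁻¹ (mod m₁): 9⁻¹ ≡ 1 (mod 8)
Find y₂ ≡ M₂⁻¹ (mod m₂): 8⁻¹ ≡ 8 (mod 9)
x = a₁·M₁·y₁ + a₂·M₂·y₂ = 3·9·1 + 7·8·8 = 475
Reduce mod 72: x ≡ 43
Check: 43 mod 8 = 3 ✓, 43 mod 9 = 7 ✓

x ≡ 43 (mod 72)


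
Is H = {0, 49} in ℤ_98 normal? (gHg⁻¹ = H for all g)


H = {0, 49} in ℤ_98
ℤ_98 is abelian; every subgroup of an abelian group is normal

Yes, normal subgroup


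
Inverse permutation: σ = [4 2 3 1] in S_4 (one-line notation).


To find σ⁻¹, swap domain and range:
σ(1) = 4 → σ⁻¹(4) = 1
σ(2) = 2 → σ⁻¹(2) = 2
σ(3) = 3 → σ⁻¹(3) = 3
σ(4) = 1 → σ⁻¹(1) = 4

σ⁻¹ = [4 2 3 1]


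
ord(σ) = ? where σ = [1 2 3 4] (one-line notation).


Cycle decomposition: identity (all elements fixed)
Order = 1 (identity has order 1)

ord(σ) = 1


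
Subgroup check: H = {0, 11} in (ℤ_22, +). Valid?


Subgroup test for H = {0, 11} in (ℤ_22, +):
(1) 0 ∈ H? Yes
(2) Closure: for all a,b ∈ H, (a+b) mod 22 ∈ H? Yes
(3) Inverses: for all a ∈ H, -a mod 22 ∈ H? Yes

Yes, H is a subgroup of ℤ_22


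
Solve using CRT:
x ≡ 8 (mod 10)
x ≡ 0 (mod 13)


m₁ = 10, m₂ = 13, gcd = 1, so CRT applies. M = m₁·m₂ = 130
Let M₁ = M/m₁ = 13, M₂ = M/m₂ = 10
Find y₁ ≡ M₁⁻¹ (mod m₁): 13⁻¹ ≡ 7 (mod 10)
Find y₂ ≡ M₂⁻¹ (mod m₂): 10⁻¹ ≡ 4 (mod 13)
x = a₁·M₁·y₁ + a₂·M₂·y₂ = 8·13·7 + 0·10·4 = 728
Reduce mod 130: x ≡ 78
Check: 78 mod 10 = 8 ✓, 78 mod 13 = 0 ✓

x ≡ 78 (mod 130)


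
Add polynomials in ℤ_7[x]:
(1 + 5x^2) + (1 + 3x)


Add coefficients mod 7:
x^0: 1 + 1 = 2 (mod 7)
x^1: 0 + 3 = 3 (mod 7)
x^2: 5 + 0 = 5 (mod 7)
Result: 2 + 3x + 5x^2

f + g = 2 + 3x + 5x^2


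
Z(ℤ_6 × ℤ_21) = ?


Z(G) = {g ∈ G | gx = xg for all x ∈ G}
Direct product of abelian groups is abelian, so Z(G) = G

Z(ℤ_6 × ℤ_21) = ℤ_6 × ℤ_21


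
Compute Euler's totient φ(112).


Factor n: 112 = 2^4 × 7
φ(n) = n · ∏(1 - 1/p) over distinct primes p | n
φ(112) = 112 · (1 - 1/2) · (1 - 1/7) = 48

φ(112) = 48


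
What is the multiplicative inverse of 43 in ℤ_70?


Use the extended Euclidean algorithm to write 1 = 43·s + 70·t; then s mod 70 is the inverse.
Euclidean algorithm:
  43 = 0·70 + 43
  70 = 1·43 + 27
  43 = 1·27 + 16
  27 = 1·16 + 11
  16 = 1·11 + 5
  11 = 2·5 + 1
  5 = 5·1 + 0
gcd(43,70) = 1
Back-substitution gives: 43·(-13) + 70·(8) = 1
So 43⁻¹ ≡ -13 ≡ 57 (mod 70)
Check: 43 × 57 = 2451 ≡ 1 (mod 70) ✓

43⁻¹ ≡ 57 (mod 70)


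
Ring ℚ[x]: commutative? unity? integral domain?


Polynomial ring over ℚ (an integral domain) is a commutative integral domain with unity 1
Commutative: Yes
Integral domain: Yes
Has unity: Yes

ℚ[x]: Commutative=Yes, Unity=Yes


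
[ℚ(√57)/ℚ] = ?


√57 has minimal polynomial x² - 57 (irreducible over ℚ since 57 is squarefree)

[ℚ(√57)/ℚ] = 2


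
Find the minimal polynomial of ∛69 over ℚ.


∛69 satisfies x³ - 69 = 0, irreducible over ℚ (no rational root; 69 is not a perfect cube)

Minimal polynomial: x³ - 69


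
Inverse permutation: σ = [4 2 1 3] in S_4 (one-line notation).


To find σ⁻¹, swap domain and range:
σ(1) = 4 → σ⁻¹(4) = 1
σ(2) = 2 → σ⁻¹(2) = 2
σ(3) = 1 → σ⁻¹(1) = 3
σ(4) = 3 → σ⁻¹(3) = 4

σ⁻¹ = [3 2 4 1]


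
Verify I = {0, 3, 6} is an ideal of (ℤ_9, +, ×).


Check ideal conditions for I = {0, 3, 6} in ℤ_9:
(1) I is an additive subgroup? Yes
(2) For r ∈ ℤ_9 and a ∈ I: r·a ∈ I? Yes

Yes, I is an ideal of ℤ_9


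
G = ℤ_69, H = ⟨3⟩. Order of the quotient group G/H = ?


|⟨3⟩| = n / gcd(3, 69) = 69 / 3 = 23
H is normal (ℤ_69 is abelian).
|G/H| = |G| / |H| = 69 / 23 = 3

|G/H| = 3


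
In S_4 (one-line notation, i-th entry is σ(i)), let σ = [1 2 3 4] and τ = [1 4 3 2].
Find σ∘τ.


σ∘τ: apply τ first, then σ
1 →τ 1 →σ 1
2 →τ 4 →σ 4
3 →τ 3 →σ 3
4 →τ 2 →σ 2

σ∘τ = [1 4 3 2]


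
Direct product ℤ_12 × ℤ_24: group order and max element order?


|ℤ_12 × ℤ_24| = 12 × 24 = 288
Max element order = lcm(12,24) = 24
Cyclic? No (gcd=12)

|ℤ_12×ℤ_24| = 288, max element order = 24


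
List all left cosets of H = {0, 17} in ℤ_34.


H = {0, 17}, |H| = 2
Number of cosets = |G|/|H| = 34/2 = 17
0 + H = {0, 17}
1 + H = {1, 18}
2 + H = {2, 19}
3 + H = {3, 20}
4 + H = {4, 21}
5 + H = {5, 22}
6 + H = {6, 23}
7 + H = {7, 24}
8 + H = {8, 25}
9 + H = {9, 26}
10 + H = {10, 27}
11 + H = {11, 28}
12 + H = {12, 29}
13 + H = {13, 30}
14 + H = {14, 31}
15 + H = {15, 32}
16 + H = {16, 33}

Cosets: 0+H={0,17}; 1+H={1,18}; 2+H={2,19}; 3+H={3,20}; 4+H={4,21}; 5+H={5,22}; 6+H={6,23}; 7+H={7,24}; 8+H={8,25}; 9+H={9,26}; 10+H={10,27}; 11+H={11,28}; 12+H={12,29}; 13+H={13,30}; 14+H={14,31}; 15+H={15,32}; 16+H={16,33}


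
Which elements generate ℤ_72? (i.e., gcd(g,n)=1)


g generates ℤ_n iff gcd(g,n) = 1
Prime factors of 72: 2, 3
Generators are g ∈ {1,...,71} not divisible by any of these primes.
Generators: {1, 5, 7, 11, 13, 17, 19, 23, 25, 29, 31, 35, 37, 41, 43, 47, 49, 53, 55, 59, 61, 65, 67, 71}
Number of generators = φ(72) = 24

Generators of ℤ_72 = {1, 5, 7, 11, 13, 17, 19, 23, 25, 29, 31, 35, 37, 41, 43, 47, 49, 53, 55, 59, 61, 65, 67, 71}


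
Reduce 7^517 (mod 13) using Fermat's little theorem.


Fermat's little theorem: if p is prime and gcd(a,p)=1, then a^(p-1) ≡ 1 (mod p)
p = 13 is prime, gcd(7,13) = 1
Reduce exponent: 517 mod 12 = 1
So 7^517 ≡ 7^1 (mod 13)
7^1 mod 13 = 7

7^517 ≡ 7 (mod 13)


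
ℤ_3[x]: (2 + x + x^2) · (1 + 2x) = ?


Expand and collect like terms; reduce coefficients mod 3:
x^0: 2·1 = 2 ≡ 2 (mod 3)
x^1: 2·2 + 1·1 = 5 ≡ 2 (mod 3)
x^2: 1·2 + 1·1 = 3 ≡ 0 (mod 3)
x^3: 1·2 = 2 ≡ 2 (mod 3)
Result: 2 + 2x + 2x^3

f · g = 2 + 2x + 2x^3


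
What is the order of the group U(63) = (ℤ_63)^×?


U(n) is the group of units mod n; |U(n)| = φ(n)
|U(63)| = φ(63) = 36

|U(63) = (ℤ_63)^×| = 36


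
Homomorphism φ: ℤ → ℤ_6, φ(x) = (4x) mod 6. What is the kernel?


Kernel = preimage of identity
ker(φ) = {x ∈ ℤ : 4x ≡ 0 (mod 6)}. gcd(4,6) = 2, so 4x ≡ 0 (mod 6) ⟺ x ≡ 0 (mod 6/2 = 3). Hence ker(φ) = 3ℤ

ker(φ) = 3ℤ


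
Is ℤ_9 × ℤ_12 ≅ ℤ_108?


Comparing ℤ_9 × ℤ_12 and ℤ_108:
gcd(9,12) = 3 ≠ 1. Max element order in ℤ_9×ℤ_12 is lcm(9,12) = 36 < 108, so it has no element of order 108

No, ℤ_9 × ℤ_12 ≇ ℤ_108


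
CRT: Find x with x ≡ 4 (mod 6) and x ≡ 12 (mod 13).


m₁ = 6, m₂ = 13, gcd = 1, so CRT applies. M = m₁·m₂ = 78
Let M₁ = M/m₁ = 13, M₂ = M/m₂ = 6
Find y₁ ≡ M₁⁻¹ (mod m₁): 13⁻¹ ≡ 1 (mod 6)
Find y₂ ≡ M₂⁻¹ (mod m₂): 6⁻¹ ≡ 11 (mod 13)
x = a₁·M₁·y₁ + a₂·M₂·y₂ = 4·13·1 + 12·6·11 = 844
Reduce mod 78: x ≡ 64
Check: 64 mod 6 = 4 ✓, 64 mod 13 = 12 ✓

x ≡ 64 (mod 78)


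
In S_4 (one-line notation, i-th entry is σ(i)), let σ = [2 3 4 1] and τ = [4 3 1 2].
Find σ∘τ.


σ∘τ: apply τ first, then σ
1 →τ 4 →σ 1
2 →τ 3 →σ 4
3 →τ 1 →σ 2
4 →τ 2 →σ 3

σ∘τ = [1 4 2 3]


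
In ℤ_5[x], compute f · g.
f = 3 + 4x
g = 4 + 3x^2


Expand and collect like terms; reduce coefficients mod 5:
x^0: 3·4 = 12 ≡ 2 (mod 5)
x^1: 3·0 + 4·4 = 16 ≡ 1 (mod 5)
x^2: 3·3 + 4·0 = 9 ≡ 4 (mod 5)
x^3: 4·3 = 12 ≡ 2 (mod 5)
Result: 2 + x + 4x^2 + 2x^3

f · g = 2 + x + 4x^2 + 2x^3


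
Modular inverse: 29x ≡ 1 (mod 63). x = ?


Use the extended Euclidean algorithm to write 1 = 29·s + 63·t; then s mod 63 is the inverse.
Euclidean algorithm:
  29 = 0·63 + 29
  63 = 2·29 + 5
  29 = 5·5 + 4
  5 = 1·4 + 1
  4 = 4·1 + 0
gcd(29,63) = 1
Back-substitution gives: 29·(-13) + 63·(6) = 1
So 29⁻¹ ≡ -13 ≡ 50 (mod 63)
Check: 29 × 50 = 1450 ≡ 1 (mod 63) ✓

29⁻¹ ≡ 50 (mod 63)


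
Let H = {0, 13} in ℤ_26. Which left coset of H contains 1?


1 + H = {1 + h (mod 26) : h ∈ H}
1+0=1, 1+13=14

1 + H = {1, 14}


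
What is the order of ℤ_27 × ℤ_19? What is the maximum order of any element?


|ℤ_27 × ℤ_19| = 27 × 19 = 513
Max element order = lcm(27,19) = 513
Cyclic? Yes (gcd=1)

|ℤ_27×ℤ_19| = 513, max element order = 513


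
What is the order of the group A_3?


|A_n| = n!/2 (even permutations)
|A_3| = 3!/2 = 6/2 = 3

|A_3| = 3


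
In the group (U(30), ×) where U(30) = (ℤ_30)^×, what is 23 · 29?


Operation: multiplication mod 30
23 · 29 = (a × b) mod 30 with a = 23, b = 29

23 · 29 = 7


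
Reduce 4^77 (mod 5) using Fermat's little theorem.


Fermat's little theorem: if p is prime and gcd(a,p)=1, then a^(p-1) ≡ 1 (mod p)
p = 5 is prime, gcd(4,5) = 1
Reduce exponent: 77 mod 4 = 1
So 4^77 ≡ 4^1 (mod 5)
4^1 mod 5 = 4

4^77 ≡ 4 (mod 5)


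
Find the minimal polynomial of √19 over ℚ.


√19 satisfies x² - 19 = 0, irreducible over ℚ since 19 is squarefree

Minimal polynomial: x² - 19


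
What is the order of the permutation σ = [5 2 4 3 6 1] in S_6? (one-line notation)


Cycle decomposition: (1 5 6) (3 4)
Cycle lengths: 3, 2
Order = lcm(3, 2) = 6

ord(σ) = 6


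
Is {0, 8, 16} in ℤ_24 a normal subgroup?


H = {0, 8, 16} in ℤ_24
ℤ_24 is abelian; every subgroup of an abelian group is normal

Yes, normal subgroup


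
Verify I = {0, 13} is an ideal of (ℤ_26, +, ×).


Check ideal conditions for I = {0, 13} in ℤ_26:
(1) I is an additive subgroup? Yes
(2) For r ∈ ℤ_26 and a ∈ I: r·a ∈ I? Yes

Yes, I is an ideal of ℤ_26


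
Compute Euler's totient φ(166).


Factor n: 166 = 2 × 83
φ(n) = n · ∏(1 - 1/p) over distinct primes p | n
φ(166) = 166 · (1 - 1/2) · (1 - 1/83) = 82

φ(166) = 82


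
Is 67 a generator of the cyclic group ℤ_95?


g generates ℤ_n iff gcd(g, n) = 1
gcd(67, 95) = 1
Since gcd = 1, 67 is a generator.

Yes, 67 generates ℤ_95


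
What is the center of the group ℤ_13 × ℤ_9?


Z(G) = {g ∈ G | gx = xg for all x ∈ G}
Direct product of abelian groups is abelian, so Z(G) = G

Z(ℤ_13 × ℤ_9) = ℤ_13 × ℤ_9


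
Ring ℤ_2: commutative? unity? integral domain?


ℤ_2 is a commutative ring with unity 1; 2 is prime, so ℤ_2 is a field (hence an integral domain)
Commutative: Yes
Integral domain: Yes
Has unity: Yes

ℤ_2: Commutative=Yes, Unity=Yes


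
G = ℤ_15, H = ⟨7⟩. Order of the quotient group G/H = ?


|⟨7⟩| = n / gcd(7, 15) = 15 / 1 = 15
H is normal (ℤ_15 is abelian).
|G/H| = |G| / |H| = 15 / 15 = 1

|G/H| = 1


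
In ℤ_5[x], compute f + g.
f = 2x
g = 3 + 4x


Add coefficients mod 5:
x^0: 0 + 3 = 3 (mod 5)
x^1: 2 + 4 = 1 (mod 5)
Result: 3 + x

f + g = 3 + x


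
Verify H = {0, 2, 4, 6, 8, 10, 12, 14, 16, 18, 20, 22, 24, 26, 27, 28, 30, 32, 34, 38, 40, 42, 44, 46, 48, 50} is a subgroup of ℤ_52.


Subgroup test for H = {0, 2, 4, 6, 8, 10, 12, 14, 16, 18, 20, 22, 24, 26, 27, 28, 30, 32, 34, 38, 40, 42, 44, 46, 48, 50} in (ℤ_52, +):
(1) 0 ∈ H? Yes
(2) Closure: for all a,b ∈ H, (a+b) mod 52 ∈ H? No  [counterexample: 2 + 27 = 29 ∉ H]
(3) Inverses: for all a ∈ H, -a mod 52 ∈ H? No

No, H is not a subgroup of ℤ_52


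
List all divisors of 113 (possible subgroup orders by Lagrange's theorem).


Lagrange's theorem: |H| divides |G|
|G| = 113
Divisors of 113: 1, 113

Possible subgroup orders: {1, 113}


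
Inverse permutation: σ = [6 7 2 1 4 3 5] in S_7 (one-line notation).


To find σ⁻¹, swap domain and range:
σ(1) = 6 → σ⁻¹(6) = 1
σ(2) = 7 → σ⁻¹(7) = 2
σ(3) = 2 → σ⁻¹(2) = 3
σ(4) = 1 → σ⁻¹(1) = 4
σ(5) = 4 → σ⁻¹(4) = 5
σ(6) = 3 → σ⁻¹(3) = 6
σ(7) = 5 → σ⁻¹(5) = 7

σ⁻¹ = [4 3 6 5 7 1 2]


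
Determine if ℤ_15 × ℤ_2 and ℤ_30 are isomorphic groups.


Comparing ℤ_15 × ℤ_2 and ℤ_30:
gcd(15,2) = 1, so ℤ_15 × ℤ_2 ≅ ℤ_30 (CRT)

Yes, ℤ_15 × ℤ_2 ≅ ℤ_30


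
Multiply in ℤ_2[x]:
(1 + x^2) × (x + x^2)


Expand and collect like terms; reduce coefficients mod 2:
x^0: 1·0 = 0 ≡ 0 (mod 2)
x^1: 1·1 + 0·0 = 1 ≡ 1 (mod 2)
x^2: 1·1 + 0·1 + 1·0 = 1 ≡ 1 (mod 2)
x^3: 0·1 + 1·1 = 1 ≡ 1 (mod 2)
x^4: 1·1 = 1 ≡ 1 (mod 2)
Result: x + x^2 + x^3 + x^4

f · g = x + x^2 + x^3 + x^4


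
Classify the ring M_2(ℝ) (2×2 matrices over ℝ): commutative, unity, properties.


Matrix multiplication is non-commutative for n ≥ 2; the identity matrix I is the unity; singular matrices give zero divisors, so not an integral domain
Commutative: No
Integral domain: No
Has unity: Yes

M_2(ℝ) (2×2 matrices over ℝ): Commutative=No, Unity=Yes


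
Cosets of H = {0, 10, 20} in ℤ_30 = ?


H = {0, 10, 20}, |H| = 3
Number of cosets = |G|/|H| = 30/3 = 10
0 + H = {0, 10, 20}
1 + H = {1, 11, 21}
2 + H = {2, 12, 22}
3 + H = {3, 13, 23}
4 + H = {4, 14, 24}
5 + H = {5, 15, 25}
6 + H = {6, 16, 26}
7 + H = {7, 17, 27}
8 + H = {8, 18, 28}
9 + H = {9, 19, 29}

Cosets: 0+H={0,10,20}; 1+H={1,11,21}; 2+H={2,12,22}; 3+H={3,13,23}; 4+H={4,14,24}; 5+H={5,15,25}; 6+H={6,16,26}; 7+H={7,17,27}; 8+H={8,18,28}; 9+H={9,19,29}


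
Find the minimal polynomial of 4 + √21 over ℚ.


Let α = 4 + √21. Then α - 4 = √21, so (α - 4)² = 21, giving α² - 8α - 5 = 0. Degree 2 and α ∉ ℚ, so this is the minimal polynomial.

Minimal polynomial: x² - 8x - 5


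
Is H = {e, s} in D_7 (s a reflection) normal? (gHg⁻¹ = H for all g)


H = {e, s} in D_7 (s a reflection)
r·s·r⁻¹ = sr⁻² ≠ s for n ≥ 3, so {e, s} is not closed under conjugation

No, not a normal subgroup


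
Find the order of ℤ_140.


ℤ_n has n elements.

|ℤ_140| = 140


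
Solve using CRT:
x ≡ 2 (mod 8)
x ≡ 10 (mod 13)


m₁ = 8, m₂ = 13, gcd = 1, so CRT applies. M = m₁·m₂ = 104
Let M₁ = M/m₁ = 13, M₂ = M/m₂ = 8
Find y₁ ≡ M₁⁻¹ (mod m₁): 13⁻¹ ≡ 5 (mod 8)
Find y₂ ≡ M₂⁻¹ (mod m₂): 8⁻¹ ≡ 5 (mod 13)
x = a₁·M₁·y₁ + a₂·M₂·y₂ = 2·13·5 + 10·8·5 = 530
Reduce mod 104: x ≡ 10
Check: 10 mod 8 = 2 ✓, 10 mod 13 = 10 ✓

x ≡ 10 (mod 104)


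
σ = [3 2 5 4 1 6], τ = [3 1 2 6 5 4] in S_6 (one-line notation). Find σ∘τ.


σ∘τ: apply τ first, then σ
1 →τ 3 →σ 5
2 →τ 1 →σ 3
3 →τ 2 →σ 2
4 →τ 6 →σ 6
5 →τ 5 →σ 1
6 →τ 4 →σ 4

σ∘τ = [5 3 2 6 1 4]


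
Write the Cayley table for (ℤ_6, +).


Elements: {0, 1, 2, 3, 4, 5}
Operation: addition mod 6
Entry (a, b) = (a + b) mod 6

Cayley table:
  | 0 | 1 | 2 | 3 | 4 | 5
0 | 0 | 1 | 2 | 3 | 4 | 5
1 | 1 | 2 | 3 | 4 | 5 | 0
2 | 2 | 3 | 4 | 5 | 0 | 1
3 | 3 | 4 | 5 | 0 | 1 | 2
4 | 4 | 5 | 0 | 1 | 2 | 3
5 | 5 | 0 | 1 | 2 | 3 | 4


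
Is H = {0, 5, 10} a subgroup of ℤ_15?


Subgroup test for H = {0, 5, 10} in (ℤ_15, +):
(1) 0 ∈ H? Yes
(2) Closure: for all a,b ∈ H, (a+b) mod 15 ∈ H? Yes
(3) Inverses: for all a ∈ H, -a mod 15 ∈ H? Yes

Yes, H is a subgroup of ℤ_15


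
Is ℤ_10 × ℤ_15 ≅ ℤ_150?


Comparing ℤ_10 × ℤ_15 and ℤ_150:
gcd(10,15) = 5 ≠ 1. Max element order in ℤ_10×ℤ_15 is lcm(10,15) = 30 < 150, so it has no element of order 150

No, ℤ_10 × ℤ_15 ≇ ℤ_150


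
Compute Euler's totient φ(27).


φ(n) = count of k ∈ {1,...,n} with gcd(k,n)=1
Coprimes to 27: {1, 2, 4, 5, 7, 8, 10, 11, 13, 14, 16, 17, 19, 20, 22, 23, 25, 26}
Count: 18

φ(27) = 18


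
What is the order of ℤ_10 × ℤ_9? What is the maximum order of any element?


|ℤ_10 × ℤ_9| = 10 × 9 = 90
Max element order = lcm(10,9) = 90
Cyclic? Yes (gcd=1)

|ℤ_10×ℤ_9| = 90, max element order = 90


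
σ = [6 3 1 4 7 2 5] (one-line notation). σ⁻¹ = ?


To find σ⁻¹, swap domain and range:
σ(1) = 6 → σ⁻¹(6) = 1
σ(2) = 3 → σ⁻¹(3) = 2
σ(3) = 1 → σ⁻¹(1) = 3
σ(4) = 4 → σ⁻¹(4) = 4
σ(5) = 7 → σ⁻¹(7) = 5
σ(6) = 2 → σ⁻¹(2) = 6
σ(7) = 5 → σ⁻¹(5) = 7

σ⁻¹ = [3 6 2 4 7 1 5]


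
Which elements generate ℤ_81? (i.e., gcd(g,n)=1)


g generates ℤ_n iff gcd(g,n) = 1
Prime factors of 81: 3
Generators are g ∈ {1,...,80} not divisible by any of these primes.
Generators: {1, 2, 4, 5, 7, 8, 10, 11, 13, 14, 16, 17, 19, 20, 22, 23, 25, 26, 28, 29, 31, 32, 34, 35, 37, 38, 40, 41, 43, 44, 46, 47, 49, 50, 52, 53, 55, 56, 58, 59, 61, 62, 64, 65, 67, 68, 70, 71, 73, 74, 76, 77, 79, 80}
Number of generators = φ(81) = 54

Generators of ℤ_81 = {1, 2, 4, 5, 7, 8, 10, 11, 13, 14, 16, 17, 19, 20, 22, 23, 25, 26, 28, 29, 31, 32, 34, 35, 37, 38, 40, 41, 43, 44, 46, 47, 49, 50, 52, 53, 55, 56, 58, 59, 61, 62, 64, 65, 67, 68, 70, 71, 73, 74, 76, 77, 79, 80}


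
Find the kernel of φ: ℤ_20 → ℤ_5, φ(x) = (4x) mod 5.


Kernel = preimage of identity
ker(φ) = {x ∈ ℤ_20 : 4x ≡ 0 (mod 5)}. Since 5 | 20, φ is well-defined. The kernel is the cyclic subgroup ⟨5⟩ of ℤ_20 (order 4), i.e. {0, 5, 10, 15}

ker(φ) = {0, 5, 10, 15}


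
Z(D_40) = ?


Z(G) = {g ∈ G | gx = xg for all x ∈ G}
For even n, Z(D_n) = {e, r^(n/2)}: the 180° rotation r^20 commutes with every reflection and rotation

Z(D_40) = {e, r^20}


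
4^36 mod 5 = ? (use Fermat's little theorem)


Fermat's little theorem: if p is prime and gcd(a,p)=1, then a^(p-1) ≡ 1 (mod p)
p = 5 is prime, gcd(4,5) = 1
Reduce exponent: 36 mod 4 = 0
So 4^36 ≡ 4^0 (mod 5)
4^0 = 1

4^36 ≡ 1 (mod 5)


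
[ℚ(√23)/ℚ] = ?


√23 has minimal polynomial x² - 23 (irreducible over ℚ since 23 is squarefree)

[ℚ(√23)/ℚ] = 2


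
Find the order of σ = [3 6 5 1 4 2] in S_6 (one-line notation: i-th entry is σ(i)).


Cycle decomposition: (1 3 5 4) (2 6)
Cycle lengths: 4, 2
Order = lcm(4, 2) = 4

ord(σ) = 4


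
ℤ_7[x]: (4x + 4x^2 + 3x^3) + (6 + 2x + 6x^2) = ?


Add coefficients mod 7:
x^0: 0 + 6 = 6 (mod 7)
x^1: 4 + 2 = 6 (mod 7)
x^2: 4 + 6 = 3 (mod 7)
x^3: 3 + 0 = 3 (mod 7)
Result: 6 + 6x + 3x^2 + 3x^3

f + g = 6 + 6x + 3x^2 + 3x^3


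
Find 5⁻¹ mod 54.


Use the extended Euclidean algorithm to write 1 = 5·s + 54·t; then s mod 54 is the inverse.
Euclidean algorithm:
  5 = 0·54 + 5
  54 = 10·5 + 4
  5 = 1·4 + 1
  4 = 4·1 + 0
gcd(5,54) = 1
Back-substitution gives: 5·(11) + 54·(-1) = 1
So 5⁻¹ ≡ 11 ≡ 11 (mod 54)
Check: 5 × 11 = 55 ≡ 1 (mod 54) ✓

5⁻¹ ≡ 11 (mod 54)


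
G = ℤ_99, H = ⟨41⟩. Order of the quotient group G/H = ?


|⟨41⟩| = n / gcd(41, 99) = 99 / 1 = 99
H is normal (ℤ_99 is abelian).
|G/H| = |G| / |H| = 99 / 99 = 1

|G/H| = 1


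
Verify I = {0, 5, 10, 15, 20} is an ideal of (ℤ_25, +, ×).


Check ideal conditions for I = {0, 5, 10, 15, 20} in ℤ_25:
(1) I is an additive subgroup? Yes
(2) For r ∈ ℤ_25 and a ∈ I: r·a ∈ I? Yes

Yes, I is an ideal of ℤ_25


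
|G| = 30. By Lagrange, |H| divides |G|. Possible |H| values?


Lagrange's theorem: |H| divides |G|
|G| = 30
Divisors of 30: 1, 2, 3, 5, 6, 10, 15, 30

Possible subgroup orders: {1, 2, 3, 5, 6, 10, 15, 30}


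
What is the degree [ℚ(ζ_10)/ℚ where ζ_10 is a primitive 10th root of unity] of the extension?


[ℚ(ζ_n):ℚ] = deg Φ_n(x) = φ(n). Here φ(10) = 4

[ℚ(ζ_10)/ℚ where ζ_10 is a primitive 10th root of unity] = 4


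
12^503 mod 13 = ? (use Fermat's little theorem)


Fermat's little theorem: if p is prime and gcd(a,p)=1, then a^(p-1) ≡ 1 (mod p)
p = 13 is prime, gcd(12,13) = 1
Reduce exponent: 503 mod 12 = 11
So 12^503 ≡ 12^11 (mod 13)
12^11 mod 13 = 12

12^503 ≡ 12 (mod 13)


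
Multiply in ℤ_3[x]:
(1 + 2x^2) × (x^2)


Expand and collect like terms; reduce coefficients mod 3:
x^0: 1·0 = 0 ≡ 0 (mod 3)
x^1: 1·0 + 0·0 = 0 ≡ 0 (mod 3)
x^2: 1·1 + 0·0 + 2·0 = 1 ≡ 1 (mod 3)
x^3: 0·1 + 2·0 = 0 ≡ 0 (mod 3)
x^4: 2·1 = 2 ≡ 2 (mod 3)
Result: x^2 + 2x^4

f · g = x^2 + 2x^4


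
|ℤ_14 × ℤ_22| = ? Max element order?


|ℤ_14 × ℤ_22| = 14 × 22 = 308
Max element order = lcm(14,22) = 154
Cyclic? No (gcd=2)

|ℤ_14×ℤ_22| = 308, max element order = 154


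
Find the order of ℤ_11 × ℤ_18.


|A × B| = |A| · |B|
|ℤ_11 × ℤ_18| = 11 × 18 = 198

|ℤ_11 × ℤ_18| = 198


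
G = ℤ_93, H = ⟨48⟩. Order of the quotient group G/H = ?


|⟨48⟩| = n / gcd(48, 93) = 93 / 3 = 31
H is normal (ℤ_93 is abelian).
|G/H| = |G| / |H| = 93 / 31 = 3

|G/H| = 3


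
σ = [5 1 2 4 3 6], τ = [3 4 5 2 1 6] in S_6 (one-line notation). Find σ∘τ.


σ∘τ: apply τ first, then σ
1 →τ 3 →σ 2
2 →τ 4 →σ 4
3 →τ 5 →σ 3
4 →τ 2 →σ 1
5 →τ 1 →σ 5
6 →τ 6 →σ 6

σ∘τ = [2 4 3 1 5 6]


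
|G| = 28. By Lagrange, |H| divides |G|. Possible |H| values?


Lagrange's theorem: |H| divides |G|
|G| = 28
Divisors of 28: 1, 2, 4, 7, 14, 28

Possible subgroup orders: {1, 2, 4, 7, 14, 28}


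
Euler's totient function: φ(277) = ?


Factor n: 277 = 277
φ(n) = n · ∏(1 - 1/p) over distinct primes p | n
φ(277) = 277 · (1 - 1/277) = 276

φ(277) = 276


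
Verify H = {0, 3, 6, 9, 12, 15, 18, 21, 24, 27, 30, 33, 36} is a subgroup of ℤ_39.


Subgroup test for H = {0, 3, 6, 9, 12, 15, 18, 21, 24, 27, 30, 33, 36} in (ℤ_39, +):
(1) 0 ∈ H? Yes
(2) Closure: for all a,b ∈ H, (a+b) mod 39 ∈ H? Yes
(3) Inverses: for all a ∈ H, -a mod 39 ∈ H? Yes

Yes, H is a subgroup of ℤ_39


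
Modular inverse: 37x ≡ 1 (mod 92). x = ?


Use the extended Euclidean algorithm to write 1 = 37·s + 92·t; then s mod 92 is the inverse.
Euclidean algorithm:
  37 = 0·92 + 37
  92 = 2·37 + 18
  37 = 2·18 + 1
  18 = 18·1 + 0
gcd(37,92) = 1
Back-substitution gives: 37·(5) + 92·(-2) = 1
So 37⁻¹ ≡ 5 ≡ 5 (mod 92)
Check: 37 × 5 = 185 ≡ 1 (mod 92) ✓

37⁻¹ ≡ 5 (mod 92)


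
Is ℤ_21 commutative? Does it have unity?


ℤ_21 is a commutative ring with unity 1; 21 = 3×7 is composite, so 3·7 ≡ 0 gives zero divisors (not an integral domain)
Commutative: Yes
Integral domain: No
Has unity: Yes

ℤ_21: Commutative=Yes, Unity=Yes


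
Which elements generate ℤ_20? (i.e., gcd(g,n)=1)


g generates ℤ_n iff gcd(g,n) = 1
Prime factors of 20: 2, 5
Generators are g ∈ {1,...,19} not divisible by any of these primes.
Generators: {1, 3, 7, 9, 11, 13, 17, 19}
Number of generators = φ(20) = 8

Generators of ℤ_20 = {1, 3, 7, 9, 11, 13, 17, 19}


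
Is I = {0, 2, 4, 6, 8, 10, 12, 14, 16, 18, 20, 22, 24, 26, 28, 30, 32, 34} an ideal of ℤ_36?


Check ideal conditions for I = {0, 2, 4, 6, 8, 10, 12, 14, 16, 18, 20, 22, 24, 26, 28, 30, 32, 34} in ℤ_36:
(1) I is an additive subgroup? Yes
(2) For r ∈ ℤ_36 and a ∈ I: r·a ∈ I? Yes

Yes, I is an ideal of ℤ_36


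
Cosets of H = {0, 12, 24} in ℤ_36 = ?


H = {0, 12, 24}, |H| = 3
Number of cosets = |G|/|H| = 36/3 = 12
0 + H = {0, 12, 24}
1 + H = {1, 13, 25}
2 + H = {2, 14, 26}
3 + H = {3, 15, 27}
4 + H = {4, 16, 28}
5 + H = {5, 17, 29}
6 + H = {6, 18, 30}
7 + H = {7, 19, 31}
8 + H = {8, 20, 32}
9 + H = {9, 21, 33}
10 + H = {10, 22, 34}
11 + H = {11, 23, 35}

Cosets: 0+H={0,12,24}; 1+H={1,13,25}; 2+H={2,14,26}; 3+H={3,15,27}; 4+H={4,16,28}; 5+H={5,17,29}; 6+H={6,18,30}; 7+H={7,19,31}; 8+H={8,20,32}; 9+H={9,21,33}; 10+H={10,22,34}; 11+H={11,23,35}


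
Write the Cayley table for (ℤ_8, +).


Elements: {0, 1, 2, 3, 4, 5, 6, 7}
Operation: addition mod 8
Entry (a, b) = (a + b) mod 8

Cayley table:
  | 0 | 1 | 2 | 3 | 4 | 5 | 6 | 7
0 | 0 | 1 | 2 | 3 | 4 | 5 | 6 | 7
1 | 1 | 2 | 3 | 4 | 5 | 6 | 7 | 0
2 | 2 | 3 | 4 | 5 | 6 | 7 | 0 | 1
3 | 3 | 4 | 5 | 6 | 7 | 0 | 1 | 2
4 | 4 | 5 | 6 | 7 | 0 | 1 | 2 | 3
5 | 5 | 6 | 7 | 0 | 1 | 2 | 3 | 4
6 | 6 | 7 | 0 | 1 | 2 | 3 | 4 | 5
7 | 7 | 0 | 1 | 2 | 3 | 4 | 5 | 6


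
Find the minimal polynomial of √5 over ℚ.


√5 satisfies x² - 5 = 0, irreducible over ℚ since 5 is squarefree

Minimal polynomial: x² - 5


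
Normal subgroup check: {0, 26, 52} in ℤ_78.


H = {0, 26, 52} in ℤ_78
ℤ_78 is abelian; every subgroup of an abelian group is normal

Yes, normal subgroup


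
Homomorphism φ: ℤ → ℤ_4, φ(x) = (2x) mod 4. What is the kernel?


Kernel = preimage of identity
ker(φ) = {x ∈ ℤ : 2x ≡ 0 (mod 4)}. gcd(2,4) = 2, so 2x ≡ 0 (mod 4) ⟺ x ≡ 0 (mod 4/2 = 2). Hence ker(φ) = 2ℤ

ker(φ) = 2ℤ


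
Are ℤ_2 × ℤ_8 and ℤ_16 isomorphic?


Comparing ℤ_2 × ℤ_8 and ℤ_16:
gcd(2,8) = 2 ≠ 1. Max element order in ℤ_2×ℤ_8 is lcm(2,8) = 8 < 16, so it has no element of order 16

No, ℤ_2 × ℤ_8 ≇ ℤ_16


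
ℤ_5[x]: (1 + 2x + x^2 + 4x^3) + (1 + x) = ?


Add coefficients mod 5:
x^0: 1 + 1 = 2 (mod 5)
x^1: 2 + 1 = 3 (mod 5)
x^2: 1 + 0 = 1 (mod 5)
x^3: 4 + 0 = 4 (mod 5)
Result: 2 + 3x + x^2 + 4x^3

f + g = 2 + 3x + x^2 + 4x^3


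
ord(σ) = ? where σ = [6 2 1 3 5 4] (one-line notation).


Cycle decomposition: (1 6 4 3)
Cycle lengths: 4
Order = lcm(4) = 4

ord(σ) = 4


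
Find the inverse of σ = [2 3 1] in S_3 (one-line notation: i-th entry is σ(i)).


To find σ⁻¹, swap domain and range:
σ(1) = 2 → σ⁻¹(2) = 1
σ(2) = 3 → σ⁻¹(3) = 2
σ(3) = 1 → σ⁻¹(1) = 3

σ⁻¹ = [3 1 2]


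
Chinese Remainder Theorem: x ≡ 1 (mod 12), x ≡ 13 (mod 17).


m₁ = 12, m₂ = 17, gcd = 1, so CRT applies. M = m₁·m₂ = 204
Let M₁ = M/m₁ = 17, M₂ = M/m₂ = 12
Find y₁ ≡ M₁⁻¹ (mod m₁): 17⁻¹ ≡ 5 (mod 12)
Find y₂ ≡ M₂⁻¹ (mod m₂): 12⁻¹ ≡ 10 (mod 17)
x = a₁·M₁·y₁ + a₂·M₂·y₂ = 1·17·5 + 13·12·10 = 1645
Reduce mod 204: x ≡ 13
Check: 13 mod 12 = 1 ✓, 13 mod 17 = 13 ✓

x ≡ 13 (mod 204)


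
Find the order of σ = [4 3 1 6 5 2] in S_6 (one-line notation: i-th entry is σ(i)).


Cycle decomposition: (1 4 6 2 3)
Cycle lengths: 5
Order = lcm(5) = 5

ord(σ) = 5


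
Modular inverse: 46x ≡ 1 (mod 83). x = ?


Use the extended Euclidean algorithm to write 1 = 46·s + 83·t; then s mod 83 is the inverse.
Euclidean algorithm:
  46 = 0·83 + 46
  83 = 1·46 + 37
  46 = 1·37 + 9
  37 = 4·9 + 1
  9 = 9·1 + 0
gcd(46,83) = 1
Back-substitution gives: 46·(-9) + 83·(5) = 1
So 46⁻¹ ≡ -9 ≡ 74 (mod 83)
Check: 46 × 74 = 3404 ≡ 1 (mod 83) ✓

46⁻¹ ≡ 74 (mod 83)


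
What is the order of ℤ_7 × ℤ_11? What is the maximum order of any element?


|ℤ_7 × ℤ_11| = 7 × 11 = 77
Max element order = lcm(7,11) = 77
Cyclic? Yes (gcd=1)

|ℤ_7×ℤ_11| = 77, max element order = 77


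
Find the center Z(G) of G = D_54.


Z(G) = {g ∈ G | gx = xg for all x ∈ G}
For even n, Z(D_n) = {e, r^(n/2)}: the 180° rotation r^27 commutes with every reflection and rotation

Z(D_54) = {e, r^27}


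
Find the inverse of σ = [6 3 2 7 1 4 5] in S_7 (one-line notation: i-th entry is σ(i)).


To find σ⁻¹, swap domain and range:
σ(1) = 6 → σ⁻¹(6) = 1
σ(2) = 3 → σ⁻¹(3) = 2
σ(3) = 2 → σ⁻¹(2) = 3
σ(4) = 7 → σ⁻¹(7) = 4
σ(5) = 1 → σ⁻¹(1) = 5
σ(6) = 4 → σ⁻¹(4) = 6
σ(7) = 5 → σ⁻¹(5) = 7

σ⁻¹ = [5 3 2 6 7 1 4]


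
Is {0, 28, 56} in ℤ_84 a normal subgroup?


H = {0, 28, 56} in ℤ_84
ℤ_84 is abelian; every subgroup of an abelian group is normal

Yes, normal subgroup


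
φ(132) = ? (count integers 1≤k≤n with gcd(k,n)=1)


Factor n: 132 = 2^2 × 3 × 11
φ(n) = n · ∏(1 - 1/p) over distinct primes p | n
φ(132) = 132 · (1 - 1/2) · (1 - 1/3) · (1 - 1/11) = 40

φ(132) = 40


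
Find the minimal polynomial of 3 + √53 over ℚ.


Let α = 3 + √53. Then α - 3 = √53, so (α - 3)² = 53, giving α² - 6α - 44 = 0. Degree 2 and α ∉ ℚ, so this is the minimal polynomial.

Minimal polynomial: x² - 6x - 44


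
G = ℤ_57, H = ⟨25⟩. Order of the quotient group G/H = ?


|⟨25⟩| = n / gcd(25, 57) = 57 / 1 = 57
H is normal (ℤ_57 is abelian).
|G/H| = |G| / |H| = 57 / 57 = 1

|G/H| = 1


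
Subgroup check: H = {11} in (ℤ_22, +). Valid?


Subgroup test for H = {11} in (ℤ_22, +):
(1) 0 ∈ H? No
(2) Closure: for all a,b ∈ H, (a+b) mod 22 ∈ H? No  [counterexample: 11 + 11 = 0 ∉ H]
(3) Inverses: for all a ∈ H, -a mod 22 ∈ H? Yes

No, H is not a subgroup of ℤ_22


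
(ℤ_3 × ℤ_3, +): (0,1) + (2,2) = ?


Operation: componentwise addition mod (3, 3)
(0,1) + (2,2) = ((a₁+b₁) mod 3, (a₂+b₂) mod 3) with a = (0,1), b = (2,2)

(0,1) + (2,2) = (2,0)


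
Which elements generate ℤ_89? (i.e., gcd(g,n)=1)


g generates ℤ_n iff gcd(g,n) = 1
Prime factors of 89: 89
Generators are g ∈ {1,...,88} not divisible by any of these primes.
Generators: {1, 2, 3, 4, 5, 6, 7, 8, 9, 10, 11, 12, 13, 14, 15, 16, 17, 18, 19, 20, 21, 22, 23, 24, 25, 26, 27, 28, 29, 30, 31, 32, 33, 34, 35, 36, 37, 38, 39, 40, 41, 42, 43, 44, 45, 46, 47, 48, 49, 50, 51, 52, 53, 54, 55, 56, 57, 58, 59, 60, 61, 62, 63, 64, 65, 66, 67, 68, 69, 70, 71, 72, 73, 74, 75, 76, 77, 78, 79, 80, 81, 82, 83, 84, 85, 86, 87, 88}
Number of generators = φ(89) = 88

Generators of ℤ_89 = {1, 2, 3, 4, 5, 6, 7, 8, 9, 10, 11, 12, 13, 14, 15, 16, 17, 18, 19, 20, 21, 22, 23, 24, 25, 26, 27, 28, 29, 30, 31, 32, 33, 34, 35, 36, 37, 38, 39, 40, 41, 42, 43, 44, 45, 46, 47, 48, 49, 50, 51, 52, 53, 54, 55, 56, 57, 58, 59, 60, 61, 62, 63, 64, 65, 66, 67, 68, 69, 70, 71, 72, 73, 74, 75, 76, 77, 78, 79, 80, 81, 82, 83, 84, 85, 86, 87, 88}


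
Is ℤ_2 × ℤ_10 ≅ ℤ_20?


Comparing ℤ_2 × ℤ_10 and ℤ_20:
gcd(2,10) = 2 ≠ 1. Max element order in ℤ_2×ℤ_10 is lcm(2,10) = 10 < 20, so it has no element of order 20

No, ℤ_2 × ℤ_10 ≇ ℤ_20


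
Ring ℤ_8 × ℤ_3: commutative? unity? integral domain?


Direct product ring; commutative with unity (1,1); but (1,0)·(0,1) = (0,0) gives zero divisors, so not an integral domain
Commutative: Yes
Integral domain: No
Has unity: Yes

ℤ_8 × ℤ_3: Commutative=Yes, Unity=Yes


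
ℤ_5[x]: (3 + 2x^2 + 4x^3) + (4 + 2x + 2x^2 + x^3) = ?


Add coefficients mod 5:
x^0: 3 + 4 = 2 (mod 5)
x^1: 0 + 2 = 2 (mod 5)
x^2: 2 + 2 = 4 (mod 5)
x^3: 4 + 1 = 0 (mod 5)
Result: 2 + 2x + 4x^2

f + g = 2 + 2x + 4x^2


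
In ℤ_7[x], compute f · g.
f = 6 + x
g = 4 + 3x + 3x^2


Expand and collect like terms; reduce coefficients mod 7:
x^0: 6·4 = 24 ≡ 3 (mod 7)
x^1: 6·3 + 1·4 = 22 ≡ 1 (mod 7)
x^2: 6·3 + 1·3 = 21 ≡ 0 (mod 7)
x^3: 1·3 = 3 ≡ 3 (mod 7)
Result: 3 + x + 3x^3

f · g = 3 + x + 3x^3


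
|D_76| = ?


|D_n| = 2n (n rotations and n reflections)
|D_76| = 2×76 = 152

|D_76| = 152


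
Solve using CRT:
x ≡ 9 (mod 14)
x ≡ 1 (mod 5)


m₁ = 14, m₂ = 5, gcd = 1, so CRT applies. M = m₁·m₂ = 70
Let M₁ = M/m₁ = 5, M₂ = M/m₂ = 14
Find y₁ ≡ M₁⁻¹ (mod m₁): 5⁻¹ ≡ 3 (mod 14)
Find y₂ ≡ M₂⁻¹ (mod m₂): 14⁻¹ ≡ 4 (mod 5)
x = a₁·M₁·y₁ + a₂·M₂·y₂ = 9·5·3 + 1·14·4 = 191
Reduce mod 70: x ≡ 51
Check: 51 mod 14 = 9 ✓, 51 mod 5 = 1 ✓

x ≡ 51 (mod 70)


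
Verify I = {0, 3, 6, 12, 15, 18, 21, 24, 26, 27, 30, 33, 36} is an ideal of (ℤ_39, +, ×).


Check ideal conditions for I = {0, 3, 6, 12, 15, 18, 21, 24, 26, 27, 30, 33, 36} in ℤ_39:
(1) I is an additive subgroup? No
(2) For r ∈ ℤ_39 and a ∈ I: r·a ∈ I? No  [counterexample: r=2, a=24, r·a mod 39 = 9 ∉ I]

No, I is not an ideal of ℤ_39


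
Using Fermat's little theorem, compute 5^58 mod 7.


Fermat's little theorem: if p is prime and gcd(a,p)=1, then a^(p-1) ≡ 1 (mod p)
p = 7 is prime, gcd(5,7) = 1
Reduce exponent: 58 mod 6 = 4
So 5^58 ≡ 5^4 (mod 7)
5^4 mod 7 = 2

5^58 ≡ 2 (mod 7)


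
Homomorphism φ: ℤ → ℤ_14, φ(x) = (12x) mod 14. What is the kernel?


Kernel = preimage of identity
ker(φ) = {x ∈ ℤ : 12x ≡ 0 (mod 14)}. gcd(12,14) = 2, so 12x ≡ 0 (mod 14) ⟺ x ≡ 0 (mod 14/2 = 7). Hence ker(φ) = 7ℤ

ker(φ) = 7ℤ


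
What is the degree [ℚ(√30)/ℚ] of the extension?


√30 has minimal polynomial x² - 30 (irreducible over ℚ since 30 is squarefree)

[ℚ(√30)/ℚ] = 2


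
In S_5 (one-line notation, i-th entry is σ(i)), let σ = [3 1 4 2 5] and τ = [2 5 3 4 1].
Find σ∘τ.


σ∘τ: apply τ first, then σ
1 →τ 2 →σ 1
2 →τ 5 →σ 5
3 →τ 3 →σ 4
4 →τ 4 →σ 2
5 →τ 1 →σ 3

σ∘τ = [1 5 4 2 3]


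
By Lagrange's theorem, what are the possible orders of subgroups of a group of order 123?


Lagrange's theorem: |H| divides |G|
|G| = 123
Divisors of 123: 1, 3, 41, 123

Possible subgroup orders: {1, 3, 41, 123}


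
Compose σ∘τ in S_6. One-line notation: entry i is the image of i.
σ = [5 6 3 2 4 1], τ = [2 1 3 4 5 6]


σ∘τ: apply τ first, then σ
1 →τ 2 →σ 6
2 →τ 1 →σ 5
3 →τ 3 →σ 3
4 →τ 4 →σ 2
5 →τ 5 →σ 4
6 →τ 6 →σ 1

σ∘τ = [6 5 3 2 4 1]


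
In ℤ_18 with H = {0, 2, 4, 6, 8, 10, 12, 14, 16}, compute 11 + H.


11 + H = {11 + h (mod 18) : h ∈ H}
11+0=11, 11+2=13, 11+4=15, 11+6=17, 11+8=1, 11+10=3, 11+12=5, 11+14=7, 11+16=9
11 + H = {1, 3, 5, 7, 9, 11, 13, 15, 17} = 1 + H

11 + H = {1, 3, 5, 7, 9, 11, 13, 15, 17}


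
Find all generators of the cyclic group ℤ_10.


g generates ℤ_n iff gcd(g,n) = 1
Checking each g ∈ {1,...,9}:
gcd(1,10) = 1
gcd(2,10) = 2
gcd(3,10) = 1
gcd(4,10) = 2
gcd(5,10) = 5
gcd(6,10) = 2
gcd(7,10) = 1
gcd(8,10) = 2
gcd(9,10) = 1
Generators: {1, 3, 7, 9}
Number of generators = φ(10) = 4

Generators of ℤ_10 = {1, 3, 7, 9}


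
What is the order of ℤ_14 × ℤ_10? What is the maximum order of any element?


|ℤ_14 × ℤ_10| = 14 × 10 = 140
Max element order = lcm(14,10) = 70
Cyclic? No (gcd=2)

|ℤ_14×ℤ_10| = 140, max element order = 70


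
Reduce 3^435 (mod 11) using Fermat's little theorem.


Fermat's little theorem: if p is prime and gcd(a,p)=1, then a^(p-1) ≡ 1 (mod p)
p = 11 is prime, gcd(3,11) = 1
Reduce exponent: 435 mod 10 = 5
So 3^435 ≡ 3^5 (mod 11)
3^5 mod 11 = 1

3^435 ≡ 1 (mod 11)


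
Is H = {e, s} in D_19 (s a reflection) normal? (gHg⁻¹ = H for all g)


H = {e, s} in D_19 (s a reflection)
r·s·r⁻¹ = sr⁻² ≠ s for n ≥ 3, so {e, s} is not closed under conjugation

No, not a normal subgroup


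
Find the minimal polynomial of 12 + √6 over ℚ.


Let α = 12 + √6. Then α - 12 = √6, so (α - 12)² = 6, giving α² - 24α + 138 = 0. Degree 2 and α ∉ ℚ, so this is the minimal polynomial.

Minimal polynomial: x² - 24x + 138


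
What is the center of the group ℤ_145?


Z(G) = {g ∈ G | gx = xg for all x ∈ G}
ℤ_145 is abelian, so Z(G) = G

Z(ℤ_145) = ℤ_145


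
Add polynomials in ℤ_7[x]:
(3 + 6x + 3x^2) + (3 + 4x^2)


Add coefficients mod 7:
x^0: 3 + 3 = 6 (mod 7)
x^1: 6 + 0 = 6 (mod 7)
x^2: 3 + 4 = 0 (mod 7)
Result: 6 + 6x

f + g = 6 + 6x


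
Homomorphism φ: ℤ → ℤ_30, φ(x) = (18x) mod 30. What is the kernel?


Kernel = preimage of identity
ker(φ) = {x ∈ ℤ : 18x ≡ 0 (mod 30)}. gcd(18,30) = 6, so 18x ≡ 0 (mod 30) ⟺ x ≡ 0 (mod 30/6 = 5). Hence ker(φ) = 5ℤ

ker(φ) = 5ℤ


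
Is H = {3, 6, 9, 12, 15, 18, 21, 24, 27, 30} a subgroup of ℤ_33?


Subgroup test for H = {3, 6, 9, 12, 15, 18, 21, 24, 27, 30} in (ℤ_33, +):
(1) 0 ∈ H? No
(2) Closure: for all a,b ∈ H, (a+b) mod 33 ∈ H? No  [counterexample: 3 + 30 = 0 ∉ H]
(3) Inverses: for all a ∈ H, -a mod 33 ∈ H? Yes

No, H is not a subgroup of ℤ_33


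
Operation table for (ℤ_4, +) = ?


Elements: {0, 1, 2, 3}
Operation: addition mod 4
Entry (a, b) = (a + b) mod 4

Cayley table:
  | 0 | 1 | 2 | 3
0 | 0 | 1 | 2 | 3
1 | 1 | 2 | 3 | 0
2 | 2 | 3 | 0 | 1
3 | 3 | 0 | 1 | 2
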